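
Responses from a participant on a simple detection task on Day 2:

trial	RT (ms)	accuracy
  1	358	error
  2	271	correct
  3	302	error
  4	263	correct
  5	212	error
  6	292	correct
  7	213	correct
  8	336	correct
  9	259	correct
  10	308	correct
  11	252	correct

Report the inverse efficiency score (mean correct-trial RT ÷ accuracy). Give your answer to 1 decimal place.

377.1 ms

Correct trials (n=8): 271, 263, 292, 213, 336, 259, 308, 252
Mean correct RT = 2194/8 = 274.2500 ms
Proportion correct = 8/11
IES = 274.2500 / (8/11) = 377.094 ms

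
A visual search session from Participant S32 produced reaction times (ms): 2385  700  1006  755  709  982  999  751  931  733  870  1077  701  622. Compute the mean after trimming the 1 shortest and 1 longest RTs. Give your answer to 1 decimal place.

851.2 ms

Sorted: 622, 700, 701, 709, 733, 751, 755, 870, 931, 982, 999, 1006, 1077, 2385
Drop lowest 1 (622) and highest 1 (2385)
Remaining (n=12): Σ = 10214, mean = 10214/12 = 851.167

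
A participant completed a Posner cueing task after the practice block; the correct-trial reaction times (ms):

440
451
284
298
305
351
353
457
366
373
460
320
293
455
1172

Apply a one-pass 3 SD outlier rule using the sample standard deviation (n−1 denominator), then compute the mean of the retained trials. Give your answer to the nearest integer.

n = 15, ΣRT = 6378, M = 425.200
Σ(x−M)² = 657762.40; s = √(657762.40/14) = 216.756
Cutoffs: 425.200 ± 3·216.756 → [-225.1, 1075.5]
Outside: 1172 → excluded.
Retained (n=14): Σ = 5206, mean = 5206/14 = 371.857

372 ms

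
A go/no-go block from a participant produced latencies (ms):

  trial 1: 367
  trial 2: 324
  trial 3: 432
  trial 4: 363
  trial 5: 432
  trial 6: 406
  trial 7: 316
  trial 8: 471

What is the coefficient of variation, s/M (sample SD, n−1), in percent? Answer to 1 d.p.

14.2%

n = 8, Σ = 3111, M = 388.8750
Σ(x−M)² = 21424.875; s = √(21424.875/7) = 55.3236
CV = 55.3236 / 388.8750 = 0.14227 = 14.227%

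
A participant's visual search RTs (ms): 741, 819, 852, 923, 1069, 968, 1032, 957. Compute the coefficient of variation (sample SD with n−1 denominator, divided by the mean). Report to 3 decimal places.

0.120

n = 8, Σ = 7361, M = 920.1250
Σ(x−M)² = 85292.875; s = √(85292.875/7) = 110.3843
CV = 110.3843 / 920.1250 = 0.11997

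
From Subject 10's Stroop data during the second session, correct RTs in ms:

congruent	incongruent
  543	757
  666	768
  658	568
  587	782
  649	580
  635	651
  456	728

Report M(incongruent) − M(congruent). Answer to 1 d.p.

91.4 ms

M(congruent) = 4194/7 = 599.143
M(incongruent) = 4834/7 = 690.571
Difference = 690.571 − 599.143 = 91.429 ms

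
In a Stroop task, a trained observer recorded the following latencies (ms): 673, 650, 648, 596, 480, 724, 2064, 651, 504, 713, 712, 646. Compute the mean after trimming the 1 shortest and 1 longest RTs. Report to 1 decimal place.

651.7 ms

Sorted: 480, 504, 596, 646, 648, 650, 651, 673, 712, 713, 724, 2064
Drop lowest 1 (480) and highest 1 (2064)
Remaining (n=10): Σ = 6517, mean = 6517/10 = 651.700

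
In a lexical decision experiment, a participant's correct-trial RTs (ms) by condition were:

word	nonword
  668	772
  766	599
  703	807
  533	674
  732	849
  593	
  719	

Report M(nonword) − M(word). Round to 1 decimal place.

M(word) = 4714/7 = 673.429
M(nonword) = 3701/5 = 740.200
Difference = 740.200 − 673.429 = 66.771 ms

66.8 ms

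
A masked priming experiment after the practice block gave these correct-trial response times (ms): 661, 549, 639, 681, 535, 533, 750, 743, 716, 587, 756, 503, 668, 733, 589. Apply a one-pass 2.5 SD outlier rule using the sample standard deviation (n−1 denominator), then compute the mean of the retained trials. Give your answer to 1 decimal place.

n = 15, ΣRT = 9643, M = 642.867
Σ(x−M)² = 108307.73; s = √(108307.73/14) = 87.956
Cutoffs: 642.867 ± 2.5·87.956 → [423.0, 862.8]
No RTs fall outside the cutoffs; all 15 retained. Mean = 9643/15 = 642.867

642.9 ms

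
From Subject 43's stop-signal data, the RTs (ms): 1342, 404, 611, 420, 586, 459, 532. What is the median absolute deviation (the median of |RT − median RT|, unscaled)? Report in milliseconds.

79 ms

Sorted: 404, 420, 459, 532, 586, 611, 1342 → median = 532
|x − 532|: 810, 128, 79, 112, 54, 73, 0
Sorted deviations: 0, 54, 73, 79, 112, 128, 810 → MAD = 79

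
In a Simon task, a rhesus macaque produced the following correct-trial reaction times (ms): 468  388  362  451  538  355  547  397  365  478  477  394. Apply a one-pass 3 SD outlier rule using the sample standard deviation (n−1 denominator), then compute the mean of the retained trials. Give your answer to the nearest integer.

n = 12, ΣRT = 5220, M = 435.000
Σ(x−M)² = 50074.00; s = √(50074.00/11) = 67.470
Cutoffs: 435.000 ± 3·67.470 → [232.6, 637.4]
No RTs fall outside the cutoffs; all 12 retained. Mean = 5220/12 = 435.000

435 ms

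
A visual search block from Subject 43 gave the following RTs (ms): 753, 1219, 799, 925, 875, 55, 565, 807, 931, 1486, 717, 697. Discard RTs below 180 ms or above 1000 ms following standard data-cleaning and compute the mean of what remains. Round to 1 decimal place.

785.4 ms

Excluded: 55, 1219, 1486
Retained (n=9): Σ = 7069
Mean = 7069/9 = 785.4444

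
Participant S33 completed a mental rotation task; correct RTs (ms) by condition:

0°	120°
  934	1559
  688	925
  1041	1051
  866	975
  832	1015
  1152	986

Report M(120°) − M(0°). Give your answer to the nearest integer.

166 ms

M(0°) = 5513/6 = 918.833
M(120°) = 6511/6 = 1085.167
Difference = 1085.167 − 918.833 = 166.333 ms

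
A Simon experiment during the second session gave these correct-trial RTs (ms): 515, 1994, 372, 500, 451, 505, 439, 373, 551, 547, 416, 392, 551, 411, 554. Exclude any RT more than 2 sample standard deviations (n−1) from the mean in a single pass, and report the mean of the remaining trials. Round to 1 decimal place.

n = 15, ΣRT = 8571, M = 571.400
Σ(x−M)² = 2231419.60; s = √(2231419.60/14) = 399.233
Cutoffs: 571.400 ± 2·399.233 → [-227.1, 1369.9]
Outside: 1994 → excluded.
Retained (n=14): Σ = 6577, mean = 6577/14 = 469.786

469.8 ms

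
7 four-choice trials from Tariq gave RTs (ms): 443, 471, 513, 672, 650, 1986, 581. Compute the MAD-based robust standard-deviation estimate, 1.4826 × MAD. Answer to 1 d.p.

134.9 ms

Sorted: 443, 471, 513, 581, 650, 672, 1986 → median = 581
|x − 581| sorted: 0, 68, 69, 91, 110, 138, 1405 → MAD = 91
Robust SD ≈ 1.4826 × 91 = 134.917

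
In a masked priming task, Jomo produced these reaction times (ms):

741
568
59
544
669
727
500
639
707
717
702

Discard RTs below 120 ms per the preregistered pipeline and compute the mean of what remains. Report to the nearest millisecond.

Excluded: 59
Retained (n=10): Σ = 6514
Mean = 6514/10 = 651.4000

651 ms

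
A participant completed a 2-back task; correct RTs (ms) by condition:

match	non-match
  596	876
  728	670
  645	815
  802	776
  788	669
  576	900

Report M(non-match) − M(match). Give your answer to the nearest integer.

95 ms

M(match) = 4135/6 = 689.167
M(non-match) = 4706/6 = 784.333
Difference = 784.333 − 689.167 = 95.167 ms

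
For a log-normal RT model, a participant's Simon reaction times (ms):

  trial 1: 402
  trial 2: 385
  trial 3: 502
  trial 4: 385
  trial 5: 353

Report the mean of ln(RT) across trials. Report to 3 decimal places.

ln(RT): 5.9965, 5.9532, 6.2186, 5.9532, 5.8665
Σ ln(RT) = 29.9880
Mean = 29.9880/5 = 5.99760

5.998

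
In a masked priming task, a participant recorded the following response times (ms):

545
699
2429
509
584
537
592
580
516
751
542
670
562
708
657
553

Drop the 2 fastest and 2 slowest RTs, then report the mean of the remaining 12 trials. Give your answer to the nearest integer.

602 ms

Sorted: 509, 516, 537, 542, 545, 553, 562, 580, 584, 592, 657, 670, 699, 708, 751, 2429
Drop lowest 2 (509, 516) and highest 2 (751, 2429)
Remaining (n=12): Σ = 7229, mean = 7229/12 = 602.417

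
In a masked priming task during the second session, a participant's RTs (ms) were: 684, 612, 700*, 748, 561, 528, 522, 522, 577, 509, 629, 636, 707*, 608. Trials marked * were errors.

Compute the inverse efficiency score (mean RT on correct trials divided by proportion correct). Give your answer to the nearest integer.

Correct trials (n=12): 684, 612, 748, 561, 528, 522, 522, 577, 509, 629, 636, 608
Mean correct RT = 7136/12 = 594.6667 ms
Proportion correct = 12/14
IES = 594.6667 / (12/14) = 693.778 ms

694 ms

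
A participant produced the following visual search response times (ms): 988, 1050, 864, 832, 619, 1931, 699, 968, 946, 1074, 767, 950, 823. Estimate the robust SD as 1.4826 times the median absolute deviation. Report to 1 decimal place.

Sorted: 619, 699, 767, 823, 832, 864, 946, 950, 968, 988, 1050, 1074, 1931 → median = 946
|x − 946| sorted: 0, 4, 22, 42, 82, 104, 114, 123, 128, 179, 247, 327, 985 → MAD = 114
Robust SD ≈ 1.4826 × 114 = 169.016

169.0 ms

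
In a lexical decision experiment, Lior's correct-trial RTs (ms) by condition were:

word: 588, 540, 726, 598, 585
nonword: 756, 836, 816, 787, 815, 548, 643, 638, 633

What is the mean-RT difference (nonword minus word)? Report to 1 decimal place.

111.7 ms

M(word) = 3037/5 = 607.400
M(nonword) = 6472/9 = 719.111
Difference = 719.111 − 607.400 = 111.711 ms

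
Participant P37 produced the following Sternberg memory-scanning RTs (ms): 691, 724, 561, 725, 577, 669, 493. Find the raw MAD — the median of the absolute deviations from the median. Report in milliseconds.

56 ms

Sorted: 493, 561, 577, 669, 691, 724, 725 → median = 669
|x − 669|: 22, 55, 108, 56, 92, 0, 176
Sorted deviations: 0, 22, 55, 56, 92, 108, 176 → MAD = 56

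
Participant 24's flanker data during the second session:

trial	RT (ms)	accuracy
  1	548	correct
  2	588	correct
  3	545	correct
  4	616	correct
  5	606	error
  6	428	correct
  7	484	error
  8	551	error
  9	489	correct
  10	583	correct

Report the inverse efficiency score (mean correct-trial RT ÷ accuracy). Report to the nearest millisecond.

775 ms

Correct trials (n=7): 548, 588, 545, 616, 428, 489, 583
Mean correct RT = 3797/7 = 542.4286 ms
Proportion correct = 7/10
IES = 542.4286 / (7/10) = 774.898 ms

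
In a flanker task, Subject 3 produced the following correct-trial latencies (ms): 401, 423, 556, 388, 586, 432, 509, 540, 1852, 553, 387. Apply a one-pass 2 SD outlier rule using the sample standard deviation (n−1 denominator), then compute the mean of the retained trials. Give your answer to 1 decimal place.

477.5 ms

n = 11, ΣRT = 6627, M = 602.455
Σ(x−M)² = 1773126.73; s = √(1773126.73/10) = 421.085
Cutoffs: 602.455 ± 2·421.085 → [-239.7, 1444.6]
Outside: 1852 → excluded.
Retained (n=10): Σ = 4775, mean = 4775/10 = 477.500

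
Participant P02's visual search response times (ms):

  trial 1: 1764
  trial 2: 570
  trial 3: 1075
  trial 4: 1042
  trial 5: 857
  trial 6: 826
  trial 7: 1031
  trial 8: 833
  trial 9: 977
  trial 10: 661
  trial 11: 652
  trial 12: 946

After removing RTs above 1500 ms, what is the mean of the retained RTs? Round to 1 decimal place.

Excluded: 1764
Retained (n=11): Σ = 9470
Mean = 9470/11 = 860.9091

860.9 ms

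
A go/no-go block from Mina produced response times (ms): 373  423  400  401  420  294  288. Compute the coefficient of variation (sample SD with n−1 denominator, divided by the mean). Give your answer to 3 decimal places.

n = 7, Σ = 2599, M = 371.2857
Σ(x−M)² = 19667.429; s = √(19667.429/6) = 57.2530
CV = 57.2530 / 371.2857 = 0.15420

0.154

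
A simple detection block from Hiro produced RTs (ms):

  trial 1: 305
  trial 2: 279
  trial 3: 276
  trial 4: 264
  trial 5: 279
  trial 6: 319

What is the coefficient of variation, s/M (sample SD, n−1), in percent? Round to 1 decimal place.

7.2%

n = 6, Σ = 1722, M = 287.0000
Σ(x−M)² = 2126.000; s = √(2126.000/5) = 20.6204
CV = 20.6204 / 287.0000 = 0.07185 = 7.185%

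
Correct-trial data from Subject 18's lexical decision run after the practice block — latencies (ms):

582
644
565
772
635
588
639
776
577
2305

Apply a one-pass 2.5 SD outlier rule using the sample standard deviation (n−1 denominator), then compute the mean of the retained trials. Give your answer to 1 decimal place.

642.0 ms

n = 10, ΣRT = 8083, M = 808.300
Σ(x−M)² = 2540600.10; s = √(2540600.10/9) = 531.309
Cutoffs: 808.300 ± 2.5·531.309 → [-520.0, 2136.6]
Outside: 2305 → excluded.
Retained (n=9): Σ = 5778, mean = 5778/9 = 642.000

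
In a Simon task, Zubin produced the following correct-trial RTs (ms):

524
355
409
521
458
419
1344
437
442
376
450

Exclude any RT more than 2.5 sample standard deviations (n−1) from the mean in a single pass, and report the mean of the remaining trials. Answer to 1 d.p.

439.1 ms

n = 11, ΣRT = 5735, M = 521.364
Σ(x−M)² = 771172.55; s = √(771172.55/10) = 277.700
Cutoffs: 521.364 ± 2.5·277.700 → [-172.9, 1215.6]
Outside: 1344 → excluded.
Retained (n=10): Σ = 4391, mean = 4391/10 = 439.100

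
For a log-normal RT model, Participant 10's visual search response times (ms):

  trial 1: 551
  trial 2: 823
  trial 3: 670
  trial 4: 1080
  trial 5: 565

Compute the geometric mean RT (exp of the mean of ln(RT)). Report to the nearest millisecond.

714 ms

ln(RT): 6.3117, 6.7130, 6.5073, 6.9847, 6.3368
Mean ln(RT) = 32.8535/5 = 6.57070
Geometric mean = exp(6.57070) = 713.87 ms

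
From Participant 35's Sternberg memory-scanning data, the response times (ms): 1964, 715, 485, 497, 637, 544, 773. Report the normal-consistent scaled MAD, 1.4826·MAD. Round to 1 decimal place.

201.6 ms

Sorted: 485, 497, 544, 637, 715, 773, 1964 → median = 637
|x − 637| sorted: 0, 78, 93, 136, 140, 152, 1327 → MAD = 136
Robust SD ≈ 1.4826 × 136 = 201.634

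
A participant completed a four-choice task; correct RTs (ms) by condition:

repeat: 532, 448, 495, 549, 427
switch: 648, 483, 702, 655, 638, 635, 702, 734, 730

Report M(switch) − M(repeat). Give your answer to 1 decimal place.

M(repeat) = 2451/5 = 490.200
M(switch) = 5927/9 = 658.556
Difference = 658.556 − 490.200 = 168.356 ms

168.4 ms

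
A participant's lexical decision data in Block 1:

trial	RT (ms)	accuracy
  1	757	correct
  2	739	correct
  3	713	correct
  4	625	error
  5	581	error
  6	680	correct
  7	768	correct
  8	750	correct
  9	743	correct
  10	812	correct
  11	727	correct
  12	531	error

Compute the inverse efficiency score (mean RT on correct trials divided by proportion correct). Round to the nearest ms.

Correct trials (n=9): 757, 739, 713, 680, 768, 750, 743, 812, 727
Mean correct RT = 6689/9 = 743.2222 ms
Proportion correct = 9/12
IES = 743.2222 / (9/12) = 990.963 ms

991 ms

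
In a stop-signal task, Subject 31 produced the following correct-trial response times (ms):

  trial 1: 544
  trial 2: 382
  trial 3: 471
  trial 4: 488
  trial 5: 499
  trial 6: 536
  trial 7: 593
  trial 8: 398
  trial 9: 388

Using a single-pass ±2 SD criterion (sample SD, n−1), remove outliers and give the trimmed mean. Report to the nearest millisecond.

478 ms

n = 9, ΣRT = 4299, M = 477.667
Σ(x−M)² = 45250.00; s = √(45250.00/8) = 75.208
Cutoffs: 477.667 ± 2·75.208 → [327.3, 628.1]
No RTs fall outside the cutoffs; all 9 retained. Mean = 4299/9 = 477.667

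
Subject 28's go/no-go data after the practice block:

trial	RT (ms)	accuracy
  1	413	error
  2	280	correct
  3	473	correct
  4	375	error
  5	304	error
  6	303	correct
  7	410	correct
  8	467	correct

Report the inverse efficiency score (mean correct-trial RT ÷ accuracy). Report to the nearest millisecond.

Correct trials (n=5): 280, 473, 303, 410, 467
Mean correct RT = 1933/5 = 386.6000 ms
Proportion correct = 5/8
IES = 386.6000 / (5/8) = 618.560 ms

619 ms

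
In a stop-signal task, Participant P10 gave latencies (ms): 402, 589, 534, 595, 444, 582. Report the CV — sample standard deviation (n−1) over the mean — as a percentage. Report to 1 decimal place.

15.7%

n = 6, Σ = 3146, M = 524.3333
Σ(x−M)² = 34013.333; s = √(34013.333/5) = 82.4783
CV = 82.4783 / 524.3333 = 0.15730 = 15.730%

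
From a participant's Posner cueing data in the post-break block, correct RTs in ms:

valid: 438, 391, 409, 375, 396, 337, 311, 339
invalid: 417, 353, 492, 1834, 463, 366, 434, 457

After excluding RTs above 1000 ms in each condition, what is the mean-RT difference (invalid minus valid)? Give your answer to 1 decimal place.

51.5 ms

invalid: exclude 1834
M(valid) = 2996/8 = 374.500
M(invalid) = 2982/7 = 426.000
Difference = 426.000 − 374.500 = 51.500 ms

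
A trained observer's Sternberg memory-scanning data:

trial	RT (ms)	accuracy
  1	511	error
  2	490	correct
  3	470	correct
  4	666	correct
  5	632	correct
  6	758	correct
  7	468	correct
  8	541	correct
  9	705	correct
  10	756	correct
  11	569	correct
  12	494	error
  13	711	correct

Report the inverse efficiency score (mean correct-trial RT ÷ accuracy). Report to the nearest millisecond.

Correct trials (n=11): 490, 470, 666, 632, 758, 468, 541, 705, 756, 569, 711
Mean correct RT = 6766/11 = 615.0909 ms
Proportion correct = 11/13
IES = 615.0909 / (11/13) = 726.926 ms

727 ms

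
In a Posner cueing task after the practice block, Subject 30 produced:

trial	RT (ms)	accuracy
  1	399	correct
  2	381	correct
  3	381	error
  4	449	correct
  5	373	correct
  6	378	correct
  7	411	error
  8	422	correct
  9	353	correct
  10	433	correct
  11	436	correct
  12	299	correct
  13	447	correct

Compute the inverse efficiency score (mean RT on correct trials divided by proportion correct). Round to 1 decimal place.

Correct trials (n=11): 399, 381, 449, 373, 378, 422, 353, 433, 436, 299, 447
Mean correct RT = 4370/11 = 397.2727 ms
Proportion correct = 11/13
IES = 397.2727 / (11/13) = 469.504 ms

469.5 ms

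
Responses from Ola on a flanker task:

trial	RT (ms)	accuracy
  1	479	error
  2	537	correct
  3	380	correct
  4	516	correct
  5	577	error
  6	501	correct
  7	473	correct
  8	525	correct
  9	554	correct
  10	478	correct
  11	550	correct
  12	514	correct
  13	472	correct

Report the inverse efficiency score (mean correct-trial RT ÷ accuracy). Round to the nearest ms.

Correct trials (n=11): 537, 380, 516, 501, 473, 525, 554, 478, 550, 514, 472
Mean correct RT = 5500/11 = 500.0000 ms
Proportion correct = 11/13
IES = 500.0000 / (11/13) = 590.909 ms

591 ms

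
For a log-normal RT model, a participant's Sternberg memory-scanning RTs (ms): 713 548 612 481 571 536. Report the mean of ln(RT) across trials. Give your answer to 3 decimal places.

6.350

ln(RT): 6.5695, 6.3063, 6.4167, 6.1759, 6.3474, 6.2841
Σ ln(RT) = 38.0999
Mean = 38.0999/6 = 6.34998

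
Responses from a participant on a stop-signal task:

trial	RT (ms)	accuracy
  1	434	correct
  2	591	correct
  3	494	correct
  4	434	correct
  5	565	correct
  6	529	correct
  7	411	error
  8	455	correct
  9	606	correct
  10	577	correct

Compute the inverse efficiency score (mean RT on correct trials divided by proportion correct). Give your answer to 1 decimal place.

578.4 ms

Correct trials (n=9): 434, 591, 494, 434, 565, 529, 455, 606, 577
Mean correct RT = 4685/9 = 520.5556 ms
Proportion correct = 9/10
IES = 520.5556 / (9/10) = 578.395 ms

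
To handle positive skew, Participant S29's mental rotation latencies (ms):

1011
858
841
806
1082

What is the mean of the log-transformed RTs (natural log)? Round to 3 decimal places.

ln(RT): 6.9187, 6.7546, 6.7346, 6.6921, 6.9866
Σ ln(RT) = 34.0865
Mean = 34.0865/5 = 6.81731

6.817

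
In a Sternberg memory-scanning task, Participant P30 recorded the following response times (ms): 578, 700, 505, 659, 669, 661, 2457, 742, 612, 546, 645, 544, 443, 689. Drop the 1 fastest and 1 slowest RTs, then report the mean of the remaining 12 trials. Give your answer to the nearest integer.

Sorted: 443, 505, 544, 546, 578, 612, 645, 659, 661, 669, 689, 700, 742, 2457
Drop lowest 1 (443) and highest 1 (2457)
Remaining (n=12): Σ = 7550, mean = 7550/12 = 629.167

629 ms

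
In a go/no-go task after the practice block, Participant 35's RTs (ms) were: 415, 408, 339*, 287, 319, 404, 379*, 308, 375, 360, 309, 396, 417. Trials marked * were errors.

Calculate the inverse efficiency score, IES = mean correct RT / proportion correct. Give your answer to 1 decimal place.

Correct trials (n=11): 415, 408, 287, 319, 404, 308, 375, 360, 309, 396, 417
Mean correct RT = 3998/11 = 363.4545 ms
Proportion correct = 11/13
IES = 363.4545 / (11/13) = 429.537 ms

429.5 ms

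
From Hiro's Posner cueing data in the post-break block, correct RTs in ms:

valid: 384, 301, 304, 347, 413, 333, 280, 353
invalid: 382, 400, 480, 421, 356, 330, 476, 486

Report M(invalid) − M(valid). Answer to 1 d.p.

77.0 ms

M(valid) = 2715/8 = 339.375
M(invalid) = 3331/8 = 416.375
Difference = 416.375 − 339.375 = 77.000 ms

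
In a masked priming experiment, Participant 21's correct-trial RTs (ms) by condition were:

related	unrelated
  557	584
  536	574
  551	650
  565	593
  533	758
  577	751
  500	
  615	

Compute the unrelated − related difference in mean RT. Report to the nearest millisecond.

97 ms

M(related) = 4434/8 = 554.250
M(unrelated) = 3910/6 = 651.667
Difference = 651.667 − 554.250 = 97.417 ms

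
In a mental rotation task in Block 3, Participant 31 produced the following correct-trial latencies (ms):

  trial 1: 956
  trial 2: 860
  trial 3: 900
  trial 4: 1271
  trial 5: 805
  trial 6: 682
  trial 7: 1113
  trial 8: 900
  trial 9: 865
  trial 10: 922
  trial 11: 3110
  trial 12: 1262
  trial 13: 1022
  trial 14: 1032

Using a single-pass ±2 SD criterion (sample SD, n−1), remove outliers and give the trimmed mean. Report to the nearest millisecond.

n = 14, ΣRT = 15700, M = 1121.429
Σ(x−M)² = 4607027.43; s = √(4607027.43/13) = 595.304
Cutoffs: 1121.429 ± 2·595.304 → [-69.2, 2312.0]
Outside: 3110 → excluded.
Retained (n=13): Σ = 12590, mean = 12590/13 = 968.462

968 ms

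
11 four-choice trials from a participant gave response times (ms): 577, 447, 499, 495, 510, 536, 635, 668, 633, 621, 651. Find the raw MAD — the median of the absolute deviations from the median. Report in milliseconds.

Sorted: 447, 495, 499, 510, 536, 577, 621, 633, 635, 651, 668 → median = 577
|x − 577|: 0, 130, 78, 82, 67, 41, 58, 91, 56, 44, 74
Sorted deviations: 0, 41, 44, 56, 58, 67, 74, 78, 82, 91, 130 → MAD = 67

67 ms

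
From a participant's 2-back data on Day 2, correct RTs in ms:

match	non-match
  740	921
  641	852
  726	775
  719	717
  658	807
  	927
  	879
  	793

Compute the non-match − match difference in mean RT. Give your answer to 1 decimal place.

137.1 ms

M(match) = 3484/5 = 696.800
M(non-match) = 6671/8 = 833.875
Difference = 833.875 − 696.800 = 137.075 ms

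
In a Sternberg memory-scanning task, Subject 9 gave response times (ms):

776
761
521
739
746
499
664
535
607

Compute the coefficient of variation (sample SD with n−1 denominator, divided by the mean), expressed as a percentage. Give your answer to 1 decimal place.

n = 9, Σ = 5848, M = 649.7778
Σ(x−M)² = 100045.556; s = √(100045.556/8) = 111.8289
CV = 111.8289 / 649.7778 = 0.17210 = 17.210%

17.2%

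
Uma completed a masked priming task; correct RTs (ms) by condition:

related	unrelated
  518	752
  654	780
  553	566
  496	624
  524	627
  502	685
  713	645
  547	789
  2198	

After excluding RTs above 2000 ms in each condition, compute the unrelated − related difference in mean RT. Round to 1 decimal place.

120.1 ms

related: exclude 2198
M(related) = 4507/8 = 563.375
M(unrelated) = 5468/8 = 683.500
Difference = 683.500 − 563.375 = 120.125 ms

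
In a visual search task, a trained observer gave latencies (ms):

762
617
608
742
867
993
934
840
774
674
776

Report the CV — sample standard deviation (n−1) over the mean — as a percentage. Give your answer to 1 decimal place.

n = 11, Σ = 8587, M = 780.6364
Σ(x−M)² = 149458.545; s = √(149458.545/10) = 122.2532
CV = 122.2532 / 780.6364 = 0.15661 = 15.661%

15.7%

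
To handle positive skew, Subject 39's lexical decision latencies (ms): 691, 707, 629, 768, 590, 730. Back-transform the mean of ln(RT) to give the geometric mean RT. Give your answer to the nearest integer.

683 ms

ln(RT): 6.5381, 6.5610, 6.4441, 6.6438, 6.3801, 6.5930
Mean ln(RT) = 39.1603/6 = 6.52671
Geometric mean = exp(6.52671) = 683.15 ms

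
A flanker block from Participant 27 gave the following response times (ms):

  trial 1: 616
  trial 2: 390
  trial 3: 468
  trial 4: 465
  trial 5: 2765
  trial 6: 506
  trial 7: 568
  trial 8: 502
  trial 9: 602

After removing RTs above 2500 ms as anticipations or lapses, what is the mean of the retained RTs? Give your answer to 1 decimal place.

Excluded: 2765
Retained (n=8): Σ = 4117
Mean = 4117/8 = 514.6250

514.6 ms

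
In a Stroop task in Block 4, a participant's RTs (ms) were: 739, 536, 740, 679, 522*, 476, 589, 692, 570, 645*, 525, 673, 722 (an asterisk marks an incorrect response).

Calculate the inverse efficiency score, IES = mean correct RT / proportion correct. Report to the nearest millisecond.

Correct trials (n=11): 739, 536, 740, 679, 476, 589, 692, 570, 525, 673, 722
Mean correct RT = 6941/11 = 631.0000 ms
Proportion correct = 11/13
IES = 631.0000 / (11/13) = 745.727 ms

746 ms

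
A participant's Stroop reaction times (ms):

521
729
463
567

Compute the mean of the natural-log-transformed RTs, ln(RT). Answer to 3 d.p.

6.331

ln(RT): 6.2558, 6.5917, 6.1377, 6.3404
Σ ln(RT) = 25.3255
Mean = 25.3255/4 = 6.33138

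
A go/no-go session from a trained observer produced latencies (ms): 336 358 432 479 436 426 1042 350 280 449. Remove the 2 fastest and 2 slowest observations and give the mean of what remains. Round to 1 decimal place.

Sorted: 280, 336, 350, 358, 426, 432, 436, 449, 479, 1042
Drop lowest 2 (280, 336) and highest 2 (479, 1042)
Remaining (n=6): Σ = 2451, mean = 2451/6 = 408.500

408.5 ms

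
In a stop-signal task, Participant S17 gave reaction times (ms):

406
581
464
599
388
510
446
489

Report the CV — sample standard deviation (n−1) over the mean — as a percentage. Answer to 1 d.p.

15.7%

n = 8, Σ = 3883, M = 485.3750
Σ(x−M)² = 40463.875; s = √(40463.875/7) = 76.0300
CV = 76.0300 / 485.3750 = 0.15664 = 15.664%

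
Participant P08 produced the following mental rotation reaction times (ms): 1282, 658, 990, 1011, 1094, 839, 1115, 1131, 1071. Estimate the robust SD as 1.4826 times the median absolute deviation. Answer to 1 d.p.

Sorted: 658, 839, 990, 1011, 1071, 1094, 1115, 1131, 1282 → median = 1071
|x − 1071| sorted: 0, 23, 44, 60, 60, 81, 211, 232, 413 → MAD = 60
Robust SD ≈ 1.4826 × 60 = 88.956

89.0 ms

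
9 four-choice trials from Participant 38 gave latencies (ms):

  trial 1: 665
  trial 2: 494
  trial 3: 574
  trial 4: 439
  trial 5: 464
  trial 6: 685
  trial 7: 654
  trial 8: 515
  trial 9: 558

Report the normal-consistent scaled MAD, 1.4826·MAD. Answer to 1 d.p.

139.4 ms

Sorted: 439, 464, 494, 515, 558, 574, 654, 665, 685 → median = 558
|x − 558| sorted: 0, 16, 43, 64, 94, 96, 107, 119, 127 → MAD = 94
Robust SD ≈ 1.4826 × 94 = 139.364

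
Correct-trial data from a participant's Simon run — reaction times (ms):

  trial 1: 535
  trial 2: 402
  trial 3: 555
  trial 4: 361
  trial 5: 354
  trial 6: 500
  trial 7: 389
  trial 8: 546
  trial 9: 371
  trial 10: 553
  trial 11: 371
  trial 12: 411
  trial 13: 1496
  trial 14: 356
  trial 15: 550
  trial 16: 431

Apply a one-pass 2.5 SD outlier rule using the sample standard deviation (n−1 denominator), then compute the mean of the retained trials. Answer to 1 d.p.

445.7 ms

n = 16, ΣRT = 8181, M = 511.312
Σ(x−M)² = 1130905.44; s = √(1130905.44/15) = 274.579
Cutoffs: 511.312 ± 2.5·274.579 → [-175.1, 1197.8]
Outside: 1496 → excluded.
Retained (n=15): Σ = 6685, mean = 6685/15 = 445.667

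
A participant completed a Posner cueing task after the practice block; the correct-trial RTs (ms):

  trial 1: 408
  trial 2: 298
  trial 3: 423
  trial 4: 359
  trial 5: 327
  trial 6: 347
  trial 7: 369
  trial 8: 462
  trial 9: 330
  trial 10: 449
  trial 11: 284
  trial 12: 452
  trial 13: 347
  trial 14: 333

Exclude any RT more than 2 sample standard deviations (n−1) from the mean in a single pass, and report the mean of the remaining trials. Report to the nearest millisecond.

371 ms

n = 14, ΣRT = 5188, M = 370.571
Σ(x−M)² = 44255.43; s = √(44255.43/13) = 58.346
Cutoffs: 370.571 ± 2·58.346 → [253.9, 487.3]
No RTs fall outside the cutoffs; all 14 retained. Mean = 5188/14 = 370.571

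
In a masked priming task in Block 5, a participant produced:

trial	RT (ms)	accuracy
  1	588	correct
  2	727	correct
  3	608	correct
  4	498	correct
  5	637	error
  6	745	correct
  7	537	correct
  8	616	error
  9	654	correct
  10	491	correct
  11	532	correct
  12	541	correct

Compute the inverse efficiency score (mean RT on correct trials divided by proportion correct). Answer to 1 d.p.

710.5 ms

Correct trials (n=10): 588, 727, 608, 498, 745, 537, 654, 491, 532, 541
Mean correct RT = 5921/10 = 592.1000 ms
Proportion correct = 10/12
IES = 592.1000 / (10/12) = 710.520 ms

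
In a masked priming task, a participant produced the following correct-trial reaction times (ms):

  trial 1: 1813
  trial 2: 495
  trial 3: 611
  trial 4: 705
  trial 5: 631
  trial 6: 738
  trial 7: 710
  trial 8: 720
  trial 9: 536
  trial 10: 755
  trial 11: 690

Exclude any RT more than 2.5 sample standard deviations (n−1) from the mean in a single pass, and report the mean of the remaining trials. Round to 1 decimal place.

n = 11, ΣRT = 8404, M = 764.000
Σ(x−M)² = 1280410.00; s = √(1280410.00/10) = 357.828
Cutoffs: 764.000 ± 2.5·357.828 → [-130.6, 1658.6]
Outside: 1813 → excluded.
Retained (n=10): Σ = 6591, mean = 6591/10 = 659.100

659.1 ms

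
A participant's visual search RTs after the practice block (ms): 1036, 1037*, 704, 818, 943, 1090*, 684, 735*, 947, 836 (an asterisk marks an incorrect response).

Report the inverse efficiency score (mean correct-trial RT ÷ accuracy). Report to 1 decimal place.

1218.0 ms

Correct trials (n=7): 1036, 704, 818, 943, 684, 947, 836
Mean correct RT = 5968/7 = 852.5714 ms
Proportion correct = 7/10
IES = 852.5714 / (7/10) = 1217.959 ms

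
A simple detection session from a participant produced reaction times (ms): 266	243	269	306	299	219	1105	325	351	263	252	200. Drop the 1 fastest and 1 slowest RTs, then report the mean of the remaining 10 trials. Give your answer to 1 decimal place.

279.3 ms

Sorted: 200, 219, 243, 252, 263, 266, 269, 299, 306, 325, 351, 1105
Drop lowest 1 (200) and highest 1 (1105)
Remaining (n=10): Σ = 2793, mean = 2793/10 = 279.300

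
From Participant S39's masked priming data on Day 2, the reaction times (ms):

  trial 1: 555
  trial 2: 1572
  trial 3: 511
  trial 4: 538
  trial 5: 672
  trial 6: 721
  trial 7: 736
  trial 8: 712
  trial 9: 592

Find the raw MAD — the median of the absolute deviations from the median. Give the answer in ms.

80 ms

Sorted: 511, 538, 555, 592, 672, 712, 721, 736, 1572 → median = 672
|x − 672|: 117, 900, 161, 134, 0, 49, 64, 40, 80
Sorted deviations: 0, 40, 49, 64, 80, 117, 134, 161, 900 → MAD = 80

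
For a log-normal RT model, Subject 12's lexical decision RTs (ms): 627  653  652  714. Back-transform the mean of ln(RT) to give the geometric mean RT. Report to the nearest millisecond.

ln(RT): 6.4409, 6.4816, 6.4800, 6.5709
Mean ln(RT) = 25.9735/4 = 6.49336
Geometric mean = exp(6.49336) = 660.74 ms

661 ms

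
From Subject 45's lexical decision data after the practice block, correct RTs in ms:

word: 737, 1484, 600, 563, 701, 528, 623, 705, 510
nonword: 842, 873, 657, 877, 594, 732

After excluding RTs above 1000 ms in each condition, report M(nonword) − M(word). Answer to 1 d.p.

word: exclude 1484
M(word) = 4967/8 = 620.875
M(nonword) = 4575/6 = 762.500
Difference = 762.500 − 620.875 = 141.625 ms

141.6 ms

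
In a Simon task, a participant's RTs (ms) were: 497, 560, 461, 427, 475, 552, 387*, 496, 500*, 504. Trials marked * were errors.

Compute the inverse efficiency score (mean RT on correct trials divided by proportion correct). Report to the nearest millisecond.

621 ms

Correct trials (n=8): 497, 560, 461, 427, 475, 552, 496, 504
Mean correct RT = 3972/8 = 496.5000 ms
Proportion correct = 8/10
IES = 496.5000 / (8/10) = 620.625 ms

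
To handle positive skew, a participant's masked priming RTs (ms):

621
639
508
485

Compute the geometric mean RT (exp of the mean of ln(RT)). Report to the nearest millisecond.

559 ms

ln(RT): 6.4313, 6.4599, 6.2305, 6.1841
Mean ln(RT) = 25.3059/4 = 6.32647
Geometric mean = exp(6.32647) = 559.18 ms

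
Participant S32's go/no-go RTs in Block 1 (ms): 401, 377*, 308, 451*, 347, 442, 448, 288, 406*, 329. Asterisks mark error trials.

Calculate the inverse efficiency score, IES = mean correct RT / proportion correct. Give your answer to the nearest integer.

Correct trials (n=7): 401, 308, 347, 442, 448, 288, 329
Mean correct RT = 2563/7 = 366.1429 ms
Proportion correct = 7/10
IES = 366.1429 / (7/10) = 523.061 ms

523 ms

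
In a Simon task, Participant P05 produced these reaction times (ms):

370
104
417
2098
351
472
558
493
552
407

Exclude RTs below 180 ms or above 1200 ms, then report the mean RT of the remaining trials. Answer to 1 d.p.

Excluded: 104, 2098
Retained (n=8): Σ = 3620
Mean = 3620/8 = 452.5000

452.5 ms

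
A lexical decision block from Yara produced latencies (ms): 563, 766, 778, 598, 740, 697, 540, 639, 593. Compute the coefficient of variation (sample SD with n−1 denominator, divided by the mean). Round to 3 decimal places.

n = 9, Σ = 5914, M = 657.1111
Σ(x−M)² = 65436.889; s = √(65436.889/8) = 90.4412
CV = 90.4412 / 657.1111 = 0.13763

0.138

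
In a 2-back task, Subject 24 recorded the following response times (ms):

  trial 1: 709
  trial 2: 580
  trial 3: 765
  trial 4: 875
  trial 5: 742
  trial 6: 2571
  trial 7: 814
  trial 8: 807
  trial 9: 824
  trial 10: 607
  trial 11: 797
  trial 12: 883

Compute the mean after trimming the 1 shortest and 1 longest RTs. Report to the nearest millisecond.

Sorted: 580, 607, 709, 742, 765, 797, 807, 814, 824, 875, 883, 2571
Drop lowest 1 (580) and highest 1 (2571)
Remaining (n=10): Σ = 7823, mean = 7823/10 = 782.300

782 ms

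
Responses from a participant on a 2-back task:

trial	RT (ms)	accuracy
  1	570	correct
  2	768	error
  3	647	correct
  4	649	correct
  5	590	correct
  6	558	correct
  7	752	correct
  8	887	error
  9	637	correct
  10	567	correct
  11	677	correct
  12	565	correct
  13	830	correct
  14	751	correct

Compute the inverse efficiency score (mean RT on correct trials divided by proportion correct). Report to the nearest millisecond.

Correct trials (n=12): 570, 647, 649, 590, 558, 752, 637, 567, 677, 565, 830, 751
Mean correct RT = 7793/12 = 649.4167 ms
Proportion correct = 12/14
IES = 649.4167 / (12/14) = 757.653 ms

758 ms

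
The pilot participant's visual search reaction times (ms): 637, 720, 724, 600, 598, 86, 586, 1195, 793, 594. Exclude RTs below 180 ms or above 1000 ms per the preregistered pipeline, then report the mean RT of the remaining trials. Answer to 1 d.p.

656.5 ms

Excluded: 86, 1195
Retained (n=8): Σ = 5252
Mean = 5252/8 = 656.5000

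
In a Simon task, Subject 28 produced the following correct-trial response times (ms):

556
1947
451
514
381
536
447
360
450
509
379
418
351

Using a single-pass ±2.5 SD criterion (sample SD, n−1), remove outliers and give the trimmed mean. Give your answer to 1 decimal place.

n = 13, ΣRT = 7299, M = 561.462
Σ(x−M)² = 2134447.23; s = √(2134447.23/12) = 421.747
Cutoffs: 561.462 ± 2.5·421.747 → [-492.9, 1615.8]
Outside: 1947 → excluded.
Retained (n=12): Σ = 5352, mean = 5352/12 = 446.000

446.0 ms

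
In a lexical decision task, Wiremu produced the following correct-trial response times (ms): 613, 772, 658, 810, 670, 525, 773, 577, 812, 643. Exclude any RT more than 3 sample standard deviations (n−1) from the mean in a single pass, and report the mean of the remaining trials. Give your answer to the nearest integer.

n = 10, ΣRT = 6853, M = 685.300
Σ(x−M)² = 92232.10; s = √(92232.10/9) = 101.232
Cutoffs: 685.300 ± 3·101.232 → [381.6, 989.0]
No RTs fall outside the cutoffs; all 10 retained. Mean = 6853/10 = 685.300

685 ms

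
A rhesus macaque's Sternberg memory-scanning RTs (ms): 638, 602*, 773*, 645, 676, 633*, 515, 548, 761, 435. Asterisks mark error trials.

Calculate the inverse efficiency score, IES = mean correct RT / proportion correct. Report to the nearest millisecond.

Correct trials (n=7): 638, 645, 676, 515, 548, 761, 435
Mean correct RT = 4218/7 = 602.5714 ms
Proportion correct = 7/10
IES = 602.5714 / (7/10) = 860.816 ms

861 ms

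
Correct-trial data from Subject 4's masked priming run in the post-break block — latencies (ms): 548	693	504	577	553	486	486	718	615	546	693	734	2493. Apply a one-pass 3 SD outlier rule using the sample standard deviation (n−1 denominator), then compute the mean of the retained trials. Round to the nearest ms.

n = 13, ΣRT = 9646, M = 742.000
Σ(x−M)² = 3414286.00; s = √(3414286.00/12) = 533.408
Cutoffs: 742.000 ± 3·533.408 → [-858.2, 2342.2]
Outside: 2493 → excluded.
Retained (n=12): Σ = 7153, mean = 7153/12 = 596.083

596 ms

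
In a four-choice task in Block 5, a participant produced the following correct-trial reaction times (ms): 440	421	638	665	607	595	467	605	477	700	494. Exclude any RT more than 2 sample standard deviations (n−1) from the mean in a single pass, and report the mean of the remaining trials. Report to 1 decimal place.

n = 11, ΣRT = 6109, M = 555.364
Σ(x−M)² = 95546.55; s = √(95546.55/10) = 97.748
Cutoffs: 555.364 ± 2·97.748 → [359.9, 750.9]
No RTs fall outside the cutoffs; all 11 retained. Mean = 6109/11 = 555.364

555.4 ms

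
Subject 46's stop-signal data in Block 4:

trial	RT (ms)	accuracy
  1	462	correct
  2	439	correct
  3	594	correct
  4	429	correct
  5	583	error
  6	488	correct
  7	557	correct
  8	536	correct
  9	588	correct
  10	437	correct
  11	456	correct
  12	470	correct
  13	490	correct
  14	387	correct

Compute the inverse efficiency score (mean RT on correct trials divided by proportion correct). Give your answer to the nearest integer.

525 ms

Correct trials (n=13): 462, 439, 594, 429, 488, 557, 536, 588, 437, 456, 470, 490, 387
Mean correct RT = 6333/13 = 487.1538 ms
Proportion correct = 13/14
IES = 487.1538 / (13/14) = 524.627 ms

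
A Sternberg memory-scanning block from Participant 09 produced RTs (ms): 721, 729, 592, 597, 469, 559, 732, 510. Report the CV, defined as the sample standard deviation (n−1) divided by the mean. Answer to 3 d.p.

0.168

n = 8, Σ = 4909, M = 613.6250
Σ(x−M)² = 74235.875; s = √(74235.875/7) = 102.9812
CV = 102.9812 / 613.6250 = 0.16782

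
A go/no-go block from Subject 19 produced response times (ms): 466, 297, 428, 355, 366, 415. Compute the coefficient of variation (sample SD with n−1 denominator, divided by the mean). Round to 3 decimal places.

0.156

n = 6, Σ = 2327, M = 387.8333
Σ(x−M)² = 18266.833; s = √(18266.833/5) = 60.4431
CV = 60.4431 / 387.8333 = 0.15585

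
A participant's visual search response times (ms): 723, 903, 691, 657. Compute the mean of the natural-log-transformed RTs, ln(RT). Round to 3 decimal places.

ln(RT): 6.5834, 6.8057, 6.5381, 6.4877
Σ ln(RT) = 26.4150
Mean = 26.4150/4 = 6.60374

6.604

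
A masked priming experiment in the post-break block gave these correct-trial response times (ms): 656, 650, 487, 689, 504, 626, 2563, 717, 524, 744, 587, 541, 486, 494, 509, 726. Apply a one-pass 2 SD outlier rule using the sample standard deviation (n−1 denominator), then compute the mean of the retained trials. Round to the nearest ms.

n = 16, ΣRT = 11503, M = 718.938
Σ(x−M)² = 3755488.94; s = √(3755488.94/15) = 500.366
Cutoffs: 718.938 ± 2·500.366 → [-281.8, 1719.7]
Outside: 2563 → excluded.
Retained (n=15): Σ = 8940, mean = 8940/15 = 596.000

596 ms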